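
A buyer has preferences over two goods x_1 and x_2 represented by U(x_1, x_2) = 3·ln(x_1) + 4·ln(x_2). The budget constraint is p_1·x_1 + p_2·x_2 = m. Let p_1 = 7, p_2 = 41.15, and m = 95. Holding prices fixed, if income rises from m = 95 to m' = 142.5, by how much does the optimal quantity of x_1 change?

MU_x_1/MU_x_2 = (3·x_2)/(4·x_1); tangency sets this equal to p_1/p_2.
So 3·p_2·x_2 = 4·p_1·x_1; combined with the budget, a share 3/7 of income goes to x_1.
Demand: x_1*(p_1,p_2,m) = 3/7·m/p_1 and x_2* = 4/7·m/p_2.
At p_1=7, p_2=41.15, m=95: x_1* = 3/7·95/7 = 5.8163.
At m' = 142.5: x_1* = 8.7245. Change: 8.7245 − 5.8163 = 2.9082.

Δx_1* = 2.9082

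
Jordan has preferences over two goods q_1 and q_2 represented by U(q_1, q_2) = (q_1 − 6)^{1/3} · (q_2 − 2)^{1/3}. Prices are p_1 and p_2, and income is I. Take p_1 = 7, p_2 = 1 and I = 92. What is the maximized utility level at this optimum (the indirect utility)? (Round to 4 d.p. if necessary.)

MRS = (q_2−2)/(q_1−6). Tangency with p_1/p_2 gives q_2−2 = (p_1/p_2)·(q_1−6).
Substituting into the budget: q_1* = 6 + 0.5·(I − 6·p_1 − 2·p_2)/p_1, and q_2* = 2 + 0.5·(…)/p_2.
Discretionary income = 92 − 6·7 − 2·1 = 48; q_1* = 6 + 0.5·48/7 = 9.4286; q_2* = 2 + 0.5·48/1 = 26.
Utility at the optimum: U(9.4286, 26) = 4.3495.

V = 4.3495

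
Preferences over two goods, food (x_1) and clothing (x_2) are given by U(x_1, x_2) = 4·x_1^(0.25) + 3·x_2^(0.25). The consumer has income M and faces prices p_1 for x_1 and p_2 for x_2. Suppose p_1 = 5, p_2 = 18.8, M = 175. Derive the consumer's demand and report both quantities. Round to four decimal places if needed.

x_1* = 24.3357, x_2* = 2.8362

Numerically x_2/x_1 = 0.116546, so x_1* = 175/(5 + 18.8·0.116546) = 24.3357 and x_2* = 0.116546·24.3357 = 2.8362.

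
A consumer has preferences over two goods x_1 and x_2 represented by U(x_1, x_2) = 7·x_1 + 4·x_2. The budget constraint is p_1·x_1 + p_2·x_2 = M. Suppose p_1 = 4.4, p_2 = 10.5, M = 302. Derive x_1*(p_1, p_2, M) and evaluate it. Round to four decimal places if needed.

x_1* = 68.6364

Perfect substitutes: compare marginal utility per dollar. 7/p_1 vs 4/p_2 → 1.5909 vs 0.381.
x_1 gives more utility per dollar, so spend all income on x_1: x_1* = M/p_1, x_2* = 0.
Numerically: x_1* = 68.6364, x_2* = 0.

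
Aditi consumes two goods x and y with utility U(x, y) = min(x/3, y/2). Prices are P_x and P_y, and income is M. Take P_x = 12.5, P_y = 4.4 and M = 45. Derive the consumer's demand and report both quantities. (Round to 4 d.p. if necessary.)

With perfect complements, no substitution: consume in ratio x:y = 3:2.
Budget: P_x·x + P_y·(2/3)·x = M, so (3·P_x + 2·P_y)·x = 3·M.
Demand: x*(P_x,P_y,M) = 3·M/(3·P_x + 2·P_y), y* = 2·M/(3·P_x + 2·P_y).
Here 3·12.5 + 2·4.4 = 46.3, giving x* = 2.9158 and y* = 1.9438.

x* = 2.9158, y* = 1.9438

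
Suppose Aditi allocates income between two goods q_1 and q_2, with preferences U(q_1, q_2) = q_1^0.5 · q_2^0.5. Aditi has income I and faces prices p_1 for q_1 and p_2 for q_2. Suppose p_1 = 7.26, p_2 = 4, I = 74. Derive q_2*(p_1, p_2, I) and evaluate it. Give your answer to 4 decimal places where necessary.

MU_q_1/MU_q_2 = (0.5·q_2)/(0.5·q_1); tangency sets this equal to p_1/p_2.
Rearranging, p_2·q_2 = p_1·q_1. Substituting into the budget gives p_1·q_1·(1 + 1) = I.
Demand: q_1*(p_1,p_2,I) = 0.5·I/p_1 and q_2* = 0.5·I/p_2.
At p_1=7.26, p_2=4, I=74: q_2* = 0.5·74/4 = 9.25.

q_2* = 9.25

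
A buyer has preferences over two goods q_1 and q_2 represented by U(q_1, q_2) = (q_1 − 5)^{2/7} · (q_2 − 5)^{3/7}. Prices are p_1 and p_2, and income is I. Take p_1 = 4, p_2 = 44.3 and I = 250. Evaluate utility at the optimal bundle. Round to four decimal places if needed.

V = 0.378

MRS = (2/3)·(q_2−5)/(q_1−5). Tangency with p_1/p_2 gives q_2−5 = (3/2)·(p_1/p_2)·(q_1−5).
Substituting into the budget: q_1* = 5 + 0.4·(I − 5·p_1 − 5·p_2)/p_1, and q_2* = 5 + 0.6·(…)/p_2.
Discretionary income = 250 − 5·4 − 5·44.3 = 8.5; q_1* = 5 + 0.4·8.5/4 = 5.85; q_2* = 5 + 0.6·8.5/44.3 = 5.1151.
Utility at the optimum: U(5.85, 5.1151) = 0.378.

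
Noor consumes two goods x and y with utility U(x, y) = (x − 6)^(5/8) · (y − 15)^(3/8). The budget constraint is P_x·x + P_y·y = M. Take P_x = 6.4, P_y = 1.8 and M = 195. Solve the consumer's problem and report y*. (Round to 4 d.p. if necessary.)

Discretionary income = 195 − 6·6.4 − 15·1.8 = 129.6; y* = 15 + 0.375·129.6/1.8 = 42.

y* = 42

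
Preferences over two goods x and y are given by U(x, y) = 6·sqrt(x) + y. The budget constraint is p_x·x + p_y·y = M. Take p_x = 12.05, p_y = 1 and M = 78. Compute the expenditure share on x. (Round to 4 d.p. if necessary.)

share on x = 0.0096

Set MRS = p_x/p_y: 3·x^(−1/2) = p_x/p_y.
Solve: √x = 3·p_y/p_x, so x*(p_x,p_y) = (3·p_y/p_x)², and y* = (M − p_x·x*)/p_y.
Plugging in: x* = (3·1/12.05)² = 0.062, y* = 77.2531.
Expenditure on x: 12.05·0.062 = 0.7469; share = 0.0096.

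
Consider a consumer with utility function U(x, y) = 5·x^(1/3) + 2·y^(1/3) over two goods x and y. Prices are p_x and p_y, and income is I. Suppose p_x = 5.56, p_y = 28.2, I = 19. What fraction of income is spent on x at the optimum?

MU_x ∝ 5·x^(-2/3), MU_y ∝ 2·y^(-2/3), so MRS = (5/2)·(y/x)^(2/3) = p_x/p_y.
Hence y/x = ((2/5)·p_x/p_y)^(1/(2/3)), i.e. raised to the 1.5 power.
Substitute y = (y/x)·x into the budget: x* = I/(p_x + p_y·(y/x)).
Numerically y/x = 0.022148, so x* = 19/(5.56 + 28.2·0.022148) = 3.0722 and y* = 0.022148·3.0722 = 0.068.
Expenditure on x: 5.56·3.0722 = 17.0812; share = 0.899.

share on x = 0.899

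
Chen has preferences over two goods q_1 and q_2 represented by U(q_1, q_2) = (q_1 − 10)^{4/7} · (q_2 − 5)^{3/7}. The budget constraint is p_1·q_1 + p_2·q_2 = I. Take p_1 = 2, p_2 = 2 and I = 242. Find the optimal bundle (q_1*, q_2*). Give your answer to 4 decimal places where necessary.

MRS = (4/3)·(q_2−5)/(q_1−10). Tangency with p_1/p_2 gives q_2−5 = (3/4)·(p_1/p_2)·(q_1−10).
Substituting into the budget: q_1* = 10 + 4/7·(I − 10·p_1 − 5·p_2)/p_1, and q_2* = 5 + 3/7·(…)/p_2.
Discretionary income = 242 − 10·2 − 5·2 = 212; q_1* = 10 + 4/7·212/2 = 70.5714; q_2* = 5 + 3/7·212/2 = 50.4286.

q_1* = 70.5714, q_2* = 50.4286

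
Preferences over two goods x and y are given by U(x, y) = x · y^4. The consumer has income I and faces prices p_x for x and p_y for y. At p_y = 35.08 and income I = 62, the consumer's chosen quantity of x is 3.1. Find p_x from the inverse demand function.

The MRS is (1/4)·y/x. Set MRS = p_x/p_y.
So p_y·y = 4·p_x·x; combined with the budget, a share 0.2 of income goes to x.
Demand: x*(p_x,p_y,I) = 0.2·I/p_x and y* = 0.8·I/p_y.
Set x* = 3.1 in the demand function and solve for p_x: p_x = 4.

p_x = 4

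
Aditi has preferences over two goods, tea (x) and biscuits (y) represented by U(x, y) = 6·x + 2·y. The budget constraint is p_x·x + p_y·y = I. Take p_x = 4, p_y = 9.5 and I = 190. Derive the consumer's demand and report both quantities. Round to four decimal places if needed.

x* = 47.5, y* = 0

Perfect substitutes: compare marginal utility per dollar. 6/p_x vs 2/p_y → 1.5 vs 0.2105.
x gives more utility per dollar, so spend all income on x: x* = I/p_x, y* = 0.
Numerically: x* = 47.5, y* = 0.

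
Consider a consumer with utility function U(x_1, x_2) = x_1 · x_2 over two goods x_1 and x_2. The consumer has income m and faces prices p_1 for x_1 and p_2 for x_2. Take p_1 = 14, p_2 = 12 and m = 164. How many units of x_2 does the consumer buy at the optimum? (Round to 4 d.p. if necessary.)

At p_1=14, p_2=12, m=164: x_2* = 0.5·164/12 = 6.8333.

x_2* = 6.8333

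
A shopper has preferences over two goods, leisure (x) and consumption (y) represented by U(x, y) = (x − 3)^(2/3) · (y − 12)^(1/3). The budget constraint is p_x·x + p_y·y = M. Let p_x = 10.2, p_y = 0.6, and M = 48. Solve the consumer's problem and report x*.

Let x' = x−3, y' = y−12. MRS = 2·y'/x' = p_x/p_y.
After buying the subsistence bundle (3, 12), a share 2/3 of the remaining income goes to x: x* = 3 + 2/3·(M − 3p_x − 12p_y)/p_x.
Discretionary income = 48 − 3·10.2 − 12·0.6 = 10.2; x* = 3 + 2/3·10.2/10.2 = 3.6667.

x* = 3.6667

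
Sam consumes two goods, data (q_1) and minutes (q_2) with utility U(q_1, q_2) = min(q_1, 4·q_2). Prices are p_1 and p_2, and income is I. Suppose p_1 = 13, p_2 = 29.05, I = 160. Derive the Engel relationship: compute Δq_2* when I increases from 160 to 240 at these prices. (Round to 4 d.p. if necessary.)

Δq_2* = 0.987

Demand: q_1*(p_1,p_2,I) = 4·I/(4·p_1 + p_2), q_2* = I/(4·p_1 + p_2).
Here 4·13 + 29.05 = 81.05, giving q_2* = 1.9741.
At I' = 240: q_2* = 2.9611. Change: 2.9611 − 1.9741 = 0.987.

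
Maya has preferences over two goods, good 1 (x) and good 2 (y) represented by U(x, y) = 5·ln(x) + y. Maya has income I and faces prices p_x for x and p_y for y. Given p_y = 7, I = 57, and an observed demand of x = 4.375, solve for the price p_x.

MU_x = 5/x, MU_y = 1. Tangency: 5/x = p_x/p_y.
So x*(p_x,p_y) = 5·p_y/p_x, independent of income; and y* = (I − 5·p_y)/p_y.
Set x* = 4.375 in the demand function and solve for p_x: p_x = 8.

p_x = 8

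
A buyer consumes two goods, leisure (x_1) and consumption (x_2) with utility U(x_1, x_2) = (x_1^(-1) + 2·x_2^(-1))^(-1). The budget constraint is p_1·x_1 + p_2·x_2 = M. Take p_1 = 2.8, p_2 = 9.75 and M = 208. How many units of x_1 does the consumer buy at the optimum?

From the CES first-order condition, (1/2)·(x_2/x_1)^(2) = p_1/p_2.
Solve for the ratio: x_2/x_1 = [2·p_1/p_2]^(0.5).
Substitute x_2 = (x_2/x_1)·x_1 into the budget: x_1* = M/(p_1 + p_2·(x_2/x_1)).
Numerically x_2/x_1 = 0.757865, so x_1* = 208/(2.8 + 9.75·0.757865) = 20.4138.

x_1* = 20.4138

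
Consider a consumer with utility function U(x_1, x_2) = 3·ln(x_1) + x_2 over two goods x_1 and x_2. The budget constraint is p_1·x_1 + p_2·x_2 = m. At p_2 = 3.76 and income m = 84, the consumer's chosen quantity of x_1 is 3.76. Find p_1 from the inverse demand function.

p_1 = 3

Set MRS = p_1/p_2: (3/x_1)/1 = p_1/p_2.
So x_1*(p_1,p_2) = 3·p_2/p_1, independent of income; and x_2* = (m − 3·p_2)/p_2.
Set x_1* = 3.76 in the demand function and solve for p_1: p_1 = 3.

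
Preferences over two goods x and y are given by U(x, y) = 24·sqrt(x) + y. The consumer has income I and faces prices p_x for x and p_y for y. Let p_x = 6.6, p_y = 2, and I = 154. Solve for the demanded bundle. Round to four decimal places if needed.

x* = 13.2231, y* = 33.3636

Utility is quasi-linear in y; the FOC for x is 12/√x = p_x/p_y.
Solve: √x = 12·p_y/p_x, so x*(p_x,p_y) = (12·p_y/p_x)², and y* = (I − p_x·x*)/p_y.
Plugging in: x* = (12·2/6.6)² = 13.2231, y* = 33.3636.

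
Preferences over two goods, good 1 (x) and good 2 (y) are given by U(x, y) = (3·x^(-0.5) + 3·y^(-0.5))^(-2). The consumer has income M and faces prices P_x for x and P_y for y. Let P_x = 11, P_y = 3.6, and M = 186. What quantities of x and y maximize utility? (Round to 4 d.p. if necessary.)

x* = 10.0105, y* = 21.079

MRS = MU_x/MU_y = (y/x)^(1.5). Set equal to P_x/P_y.
Solve for the ratio: y/x = [P_x/P_y]^(2/3).
Substitute y = (y/x)·x into the budget: x* = M/(P_x + P_y·(y/x)).
Numerically y/x = 2.105685, so x* = 186/(11 + 3.6·2.105685) = 10.0105 and y* = 2.105685·10.0105 = 21.079.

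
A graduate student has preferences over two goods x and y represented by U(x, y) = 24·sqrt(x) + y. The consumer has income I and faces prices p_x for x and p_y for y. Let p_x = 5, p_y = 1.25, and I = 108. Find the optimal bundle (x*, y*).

MU_x = 12/√x, MU_y = 1. Tangency: 12/√x = p_x/p_y.
Solve: √x = 12·p_y/p_x, so x*(p_x,p_y) = (12·p_y/p_x)², and y* = (I − p_x·x*)/p_y.
Plugging in: x* = (12·1.25/5)² = 9, y* = 50.4.

x* = 9, y* = 50.4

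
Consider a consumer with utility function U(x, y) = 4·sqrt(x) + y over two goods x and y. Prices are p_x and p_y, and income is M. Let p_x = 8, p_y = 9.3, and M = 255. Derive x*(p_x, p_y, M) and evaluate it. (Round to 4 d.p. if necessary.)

Plugging in: x* = (2·9.3/8)² = 5.4056.

x* = 5.4056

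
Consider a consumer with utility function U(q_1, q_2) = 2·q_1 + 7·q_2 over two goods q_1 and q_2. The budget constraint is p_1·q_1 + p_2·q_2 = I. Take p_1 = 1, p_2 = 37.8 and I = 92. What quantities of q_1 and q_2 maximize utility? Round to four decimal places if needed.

Perfect substitutes: compare marginal utility per dollar. 2/p_1 vs 7/p_2 → 2 vs 0.1852.
q_1 gives more utility per dollar, so spend all income on q_1: q_1* = I/p_1, q_2* = 0.
Numerically: q_1* = 92, q_2* = 0.

q_1* = 92, q_2* = 0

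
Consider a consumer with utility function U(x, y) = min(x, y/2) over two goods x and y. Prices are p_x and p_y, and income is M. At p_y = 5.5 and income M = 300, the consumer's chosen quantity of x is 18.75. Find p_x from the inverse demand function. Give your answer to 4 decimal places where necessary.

With perfect complements, no substitution: consume in ratio x:y = 1:2.
Budget: p_x·x + p_y·2·x = M, so (p_x + 2·p_y)·x = M.
Demand: x*(p_x,p_y,M) = M/(p_x + 2·p_y), y* = 2·M/(p_x + 2·p_y).
Set x* = 18.75 in the demand function and solve for p_x: p_x = 5.

p_x = 5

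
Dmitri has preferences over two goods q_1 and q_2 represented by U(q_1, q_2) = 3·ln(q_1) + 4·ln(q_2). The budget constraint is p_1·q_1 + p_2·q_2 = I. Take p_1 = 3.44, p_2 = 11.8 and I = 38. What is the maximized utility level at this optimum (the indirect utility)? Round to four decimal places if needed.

V = 7.1039

MU_q_1/MU_q_2 = (3·q_2)/(4·q_1); tangency sets this equal to p_1/p_2.
Rearranging, p_2·q_2 = (4/3)·p_1·q_1. Substituting into the budget gives p_1·q_1·(1 + (4/3)) = I.
Demand: q_1*(p_1,p_2,I) = 3/7·I/p_1 and q_2* = 4/7·I/p_2.
At p_1=3.44, p_2=11.8, I=38: q_1* = 3/7·38/3.44 = 4.7342, q_2* = 1.8402.
Utility at the optimum: U(4.7342, 1.8402) = 7.1039.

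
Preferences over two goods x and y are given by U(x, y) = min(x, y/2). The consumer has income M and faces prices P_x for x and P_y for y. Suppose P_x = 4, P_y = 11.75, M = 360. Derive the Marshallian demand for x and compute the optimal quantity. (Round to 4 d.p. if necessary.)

x* = 13.0909

Demand: x*(P_x,P_y,M) = M/(P_x + 2·P_y), y* = 2·M/(P_x + 2·P_y).
Here 4 + 2·11.75 = 27.5, giving x* = 13.0909.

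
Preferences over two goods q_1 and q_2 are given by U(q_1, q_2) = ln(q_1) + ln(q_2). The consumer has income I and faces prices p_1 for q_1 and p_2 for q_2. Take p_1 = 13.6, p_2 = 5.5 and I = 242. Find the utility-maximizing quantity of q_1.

q_1* = 8.8971

MU_q_1/MU_q_2 = (q_2)/(q_1); tangency sets this equal to p_1/p_2.
So p_2·q_2 = p_1·q_1; combined with the budget, a share 0.5 of income goes to q_1.
Demand: q_1*(p_1,p_2,I) = 0.5·I/p_1 and q_2* = 0.5·I/p_2.
At p_1=13.6, p_2=5.5, I=242: q_1* = 0.5·242/13.6 = 8.8971.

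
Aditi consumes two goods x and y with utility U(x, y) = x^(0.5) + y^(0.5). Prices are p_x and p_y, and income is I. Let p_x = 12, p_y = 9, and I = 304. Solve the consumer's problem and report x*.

MRS = MU_x/MU_y = (y/x)^(0.5). Set equal to p_x/p_y.
Hence y/x = (p_x/p_y)^(1/(0.5)), i.e. raised to the 2 power.
With the ratio pinned down, the budget gives x* = I/(p_x + p_y·(y/x)) and y* = (y/x)·x*.
Numerically y/x = 1.777778, so x* = 304/(12 + 9·1.777778) = 10.8571.

x* = 10.8571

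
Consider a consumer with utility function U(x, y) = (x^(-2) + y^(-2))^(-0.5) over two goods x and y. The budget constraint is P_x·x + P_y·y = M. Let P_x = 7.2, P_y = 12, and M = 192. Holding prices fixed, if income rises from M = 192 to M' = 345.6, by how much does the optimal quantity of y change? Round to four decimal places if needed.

MRS = MU_x/MU_y = (y/x)^(3). Set equal to P_x/P_y.
Solve for the ratio: y/x = [P_x/P_y]^(1/3).
Substitute y = (y/x)·x into the budget: x* = M/(P_x + P_y·(y/x)).
Numerically y/x = 0.843433, so x* = 192/(7.2 + 12·0.843433) = 11.0847 and y* = 0.843433·11.0847 = 9.3492.
At M' = 345.6: y* = 16.8285. Change: 16.8285 − 9.3492 = 7.4794.

Δy* = 7.4794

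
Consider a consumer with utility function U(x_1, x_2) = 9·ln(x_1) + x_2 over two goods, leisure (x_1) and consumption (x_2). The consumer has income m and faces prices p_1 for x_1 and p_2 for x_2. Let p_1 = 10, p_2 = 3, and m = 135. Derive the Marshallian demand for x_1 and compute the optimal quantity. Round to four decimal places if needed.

x_1* = 2.7

MU_x_1 = 9/x_1, MU_x_2 = 1. Tangency: 9/x_1 = p_1/p_2.
So x_1*(p_1,p_2) = 9·p_2/p_1, independent of income; and x_2* = (m − 9·p_2)/p_2.
At the given prices: x_1* = 9·3/10 = 2.7.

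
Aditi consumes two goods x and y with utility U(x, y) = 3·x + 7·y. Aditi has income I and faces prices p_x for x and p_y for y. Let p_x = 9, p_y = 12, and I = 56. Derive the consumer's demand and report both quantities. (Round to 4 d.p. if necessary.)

Numerically: x* = 0, y* = 4.6667.

x* = 0, y* = 4.6667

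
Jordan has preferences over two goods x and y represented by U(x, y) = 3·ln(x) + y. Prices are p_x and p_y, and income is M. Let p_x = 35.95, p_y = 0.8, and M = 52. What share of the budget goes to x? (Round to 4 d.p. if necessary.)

Set MRS = p_x/p_y: (3/x)/1 = p_x/p_y.
So x*(p_x,p_y) = 3·p_y/p_x, independent of income; and y* = (M − 3·p_y)/p_y.
At the given prices: x* = 3·0.8/35.95 = 0.0668, and y* = 62.
Expenditure on x: 35.95·0.0668 = 2.4; share = 0.0462.

share on x = 0.0462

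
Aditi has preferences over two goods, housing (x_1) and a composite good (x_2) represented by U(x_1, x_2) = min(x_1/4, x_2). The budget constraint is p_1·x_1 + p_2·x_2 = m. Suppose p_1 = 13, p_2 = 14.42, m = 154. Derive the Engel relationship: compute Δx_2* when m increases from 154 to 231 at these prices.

Δx_2* = 1.1593

Demand: x_1*(p_1,p_2,m) = 4·m/(4·p_1 + p_2), x_2* = m/(4·p_1 + p_2).
Here 4·13 + 14.42 = 66.42, giving x_2* = 2.3186.
At m' = 231: x_2* = 3.4779. Change: 3.4779 − 2.3186 = 1.1593.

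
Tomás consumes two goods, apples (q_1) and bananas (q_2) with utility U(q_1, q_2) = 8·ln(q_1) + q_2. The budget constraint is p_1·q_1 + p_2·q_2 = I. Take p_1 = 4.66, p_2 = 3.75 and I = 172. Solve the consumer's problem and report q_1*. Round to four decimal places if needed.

Set MRS = p_1/p_2: (8/q_1)/1 = p_1/p_2.
So q_1*(p_1,p_2) = 8·p_2/p_1, independent of income; and q_2* = (I − 8·p_2)/p_2.
At the given prices: q_1* = 8·3.75/4.66 = 6.4378.

q_1* = 6.4378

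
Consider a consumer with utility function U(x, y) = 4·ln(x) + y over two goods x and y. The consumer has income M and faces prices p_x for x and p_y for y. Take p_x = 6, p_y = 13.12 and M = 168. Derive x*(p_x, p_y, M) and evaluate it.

MU_x = 4/x, MU_y = 1. Tangency: 4/x = p_x/p_y.
So x*(p_x,p_y) = 4·p_y/p_x, independent of income; and y* = (M − 4·p_y)/p_y.
At the given prices: x* = 4·13.12/6 = 8.7467.

x* = 8.7467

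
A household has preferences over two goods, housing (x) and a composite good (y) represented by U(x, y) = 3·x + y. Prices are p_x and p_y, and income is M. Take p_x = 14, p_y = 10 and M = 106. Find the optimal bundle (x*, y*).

x* = 7.5714, y* = 0

Perfect substitutes: compare marginal utility per dollar. 3/p_x vs 1/p_y → 0.2143 vs 0.1.
x gives more utility per dollar, so spend all income on x: x* = M/p_x, y* = 0.
Numerically: x* = 7.5714, y* = 0.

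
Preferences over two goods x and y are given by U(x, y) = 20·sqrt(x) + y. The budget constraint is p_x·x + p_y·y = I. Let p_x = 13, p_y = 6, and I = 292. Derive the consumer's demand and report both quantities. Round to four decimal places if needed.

Set MRS = p_x/p_y: 10·x^(−1/2) = p_x/p_y.
Solve: √x = 10·p_y/p_x, so x*(p_x,p_y) = (10·p_y/p_x)², and y* = (I − p_x·x*)/p_y.
Plugging in: x* = (10·6/13)² = 21.3018, y* = 2.5128.

x* = 21.3018, y* = 2.5128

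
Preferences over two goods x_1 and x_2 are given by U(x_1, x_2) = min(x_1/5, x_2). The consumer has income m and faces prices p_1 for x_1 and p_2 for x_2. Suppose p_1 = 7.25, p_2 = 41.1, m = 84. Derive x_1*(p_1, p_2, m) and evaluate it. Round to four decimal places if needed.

With perfect complements, no substitution: consume in ratio x_1:x_2 = 5:1.
Budget: p_1·x_1 + p_2·(1/5)·x_1 = m, so (5·p_1 + p_2)·x_1 = 5·m.
Demand: x_1*(p_1,p_2,m) = 5·m/(5·p_1 + p_2), x_2* = m/(5·p_1 + p_2).
Here 5·7.25 + 41.1 = 77.35, giving x_1* = 5.4299.

x_1* = 5.4299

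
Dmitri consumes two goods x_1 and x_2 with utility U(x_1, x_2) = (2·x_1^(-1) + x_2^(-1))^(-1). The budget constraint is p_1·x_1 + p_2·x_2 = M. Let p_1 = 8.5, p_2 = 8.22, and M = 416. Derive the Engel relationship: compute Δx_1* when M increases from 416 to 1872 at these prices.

Δx_1* = 101.0369

From the CES first-order condition, 2·(x_2/x_1)^(2) = p_1/p_2.
Solve for the ratio: x_2/x_1 = [(1/2)·p_1/p_2]^(0.5).
With the ratio pinned down, the budget gives x_1* = M/(p_1 + p_2·(x_2/x_1)) and x_2* = (x_2/x_1)·x_1*.
Numerically x_2/x_1 = 0.719049, so x_1* = 416/(8.5 + 8.22·0.719049) = 28.8677.
At M' = 1872: x_1* = 129.9045. Change: 129.9045 − 28.8677 = 101.0369.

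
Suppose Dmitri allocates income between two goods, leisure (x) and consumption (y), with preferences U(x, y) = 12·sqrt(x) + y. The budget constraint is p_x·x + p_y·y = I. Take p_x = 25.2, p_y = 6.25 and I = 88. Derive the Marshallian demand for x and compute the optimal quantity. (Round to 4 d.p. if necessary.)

x* = 2.2144

MU_x = 6/√x, MU_y = 1. Tangency: 6/√x = p_x/p_y.
Thus x* = (6·p_y/p_x)² — independent of I — with the rest of income spent on y.
Plugging in: x* = (6·6.25/25.2)² = 2.2144.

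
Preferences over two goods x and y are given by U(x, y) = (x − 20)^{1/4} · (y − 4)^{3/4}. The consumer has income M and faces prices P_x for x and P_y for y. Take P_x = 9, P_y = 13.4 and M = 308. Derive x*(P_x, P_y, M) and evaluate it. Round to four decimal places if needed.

MRS = (1/3)·(y−4)/(x−20). Tangency with P_x/P_y gives y−4 = 3·(P_x/P_y)·(x−20).
Substituting into the budget: x* = 20 + 0.25·(M − 20·P_x − 4·P_y)/P_x, and y* = 4 + 0.75·(…)/P_y.
Discretionary income = 308 − 20·9 − 4·13.4 = 74.4; x* = 20 + 0.25·74.4/9 = 22.0667.

x* = 22.0667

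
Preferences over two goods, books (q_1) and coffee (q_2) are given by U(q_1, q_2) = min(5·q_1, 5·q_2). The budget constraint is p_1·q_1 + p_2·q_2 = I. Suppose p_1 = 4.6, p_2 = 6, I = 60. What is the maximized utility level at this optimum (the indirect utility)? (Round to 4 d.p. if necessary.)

V = 28.3019

Leontief preferences: the optimum is at the kink where q_1/5 = q_2/5, i.e. q_2 = q_1.
Budget: p_1·q_1 + p_2·q_1 = I, so (5·p_1 + 5·p_2)·q_1 = 5·I.
Demand: q_1*(p_1,p_2,I) = 5·I/(5·p_1 + 5·p_2), q_2* = 5·I/(5·p_1 + 5·p_2).
Here 5·4.6 + 5·6 = 53, giving q_1* = 5.6604 and q_2* = 5.6604.
Utility at the optimum: U(5.6604, 5.6604) = 28.3019.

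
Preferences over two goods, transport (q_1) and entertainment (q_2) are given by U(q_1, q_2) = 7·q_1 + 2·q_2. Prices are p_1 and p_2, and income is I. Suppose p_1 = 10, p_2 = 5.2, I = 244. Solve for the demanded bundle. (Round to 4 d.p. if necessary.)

Perfect substitutes: compare marginal utility per dollar. 7/p_1 vs 2/p_2 → 0.7 vs 0.3846.
q_1 gives more utility per dollar, so spend all income on q_1: q_1* = I/p_1, q_2* = 0.
Numerically: q_1* = 24.4, q_2* = 0.

q_1* = 24.4, q_2* = 0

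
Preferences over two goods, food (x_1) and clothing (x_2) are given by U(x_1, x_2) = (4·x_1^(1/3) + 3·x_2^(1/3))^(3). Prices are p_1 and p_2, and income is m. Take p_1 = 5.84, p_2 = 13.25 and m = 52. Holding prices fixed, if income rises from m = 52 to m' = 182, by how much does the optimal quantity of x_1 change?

Δx_1* = 15.5534

With the ratio pinned down, the budget gives x_1* = m/(p_1 + p_2·(x_2/x_1)) and x_2* = (x_2/x_1)·x_1*.
Numerically x_2/x_1 = 0.190059, so x_1* = 52/(5.84 + 13.25·0.190059) = 6.2214.
At m' = 182: x_1* = 21.7748. Change: 21.7748 − 6.2214 = 15.5534.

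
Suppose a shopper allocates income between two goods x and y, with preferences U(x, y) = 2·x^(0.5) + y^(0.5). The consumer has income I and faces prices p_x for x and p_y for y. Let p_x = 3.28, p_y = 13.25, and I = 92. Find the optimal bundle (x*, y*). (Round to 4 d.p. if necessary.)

x* = 26.4141, y* = 0.4047

With the ratio pinned down, the budget gives x* = I/(p_x + p_y·(y/x)) and y* = (y/x)·x*.
Numerically y/x = 0.01532, so x* = 92/(3.28 + 13.25·0.01532) = 26.4141 and y* = 0.01532·26.4141 = 0.4047.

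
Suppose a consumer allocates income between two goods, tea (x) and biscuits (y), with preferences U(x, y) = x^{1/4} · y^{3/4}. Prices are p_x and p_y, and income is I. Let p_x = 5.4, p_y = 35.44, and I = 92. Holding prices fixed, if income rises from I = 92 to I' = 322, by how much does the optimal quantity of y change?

MU_x/MU_y = (0.25·y)/(0.75·x); tangency sets this equal to p_x/p_y.
Rearranging, p_y·y = 3·p_x·x. Substituting into the budget gives p_x·x·(1 + 3) = I.
Demand: x*(p_x,p_y,I) = 0.25·I/p_x and y* = 0.75·I/p_y.
At p_x=5.4, p_y=35.44, I=92: y* = 0.75·92/35.44 = 1.947.
At I' = 322: y* = 6.8143. Change: 6.8143 − 1.947 = 4.8674.

Δy* = 4.8674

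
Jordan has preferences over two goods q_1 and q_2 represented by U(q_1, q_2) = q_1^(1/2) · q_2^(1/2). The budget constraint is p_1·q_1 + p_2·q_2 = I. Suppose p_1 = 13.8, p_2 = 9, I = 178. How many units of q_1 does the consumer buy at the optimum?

q_1* = 6.4493

Tangency: MRS = q_2/q_1 = p_1/p_2.
Rearranging, p_2·q_2 = p_1·q_1. Substituting into the budget gives p_1·q_1·(1 + 1) = I.
Demand: q_1*(p_1,p_2,I) = 0.5·I/p_1 and q_2* = 0.5·I/p_2.
At p_1=13.8, p_2=9, I=178: q_1* = 0.5·178/13.8 = 6.4493.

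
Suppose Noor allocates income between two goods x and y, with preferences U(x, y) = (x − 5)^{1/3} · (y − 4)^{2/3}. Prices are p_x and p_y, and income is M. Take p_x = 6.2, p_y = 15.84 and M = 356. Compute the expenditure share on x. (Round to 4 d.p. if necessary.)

share on x = 0.3321

MRS = (1/2)·(y−4)/(x−5). Tangency with p_x/p_y gives y−4 = 2·(p_x/p_y)·(x−5).
Substituting into the budget: x* = 5 + 1/3·(M − 5·p_x − 4·p_y)/p_x, and y* = 4 + 2/3·(…)/p_y.
Discretionary income = 356 − 5·6.2 − 4·15.84 = 261.64; x* = 5 + 1/3·261.64/6.2 = 19.0667; y* = 4 + 2/3·261.64/15.84 = 15.0118.
Expenditure on x: 6.2·19.0667 = 118.2133; share = 0.3321.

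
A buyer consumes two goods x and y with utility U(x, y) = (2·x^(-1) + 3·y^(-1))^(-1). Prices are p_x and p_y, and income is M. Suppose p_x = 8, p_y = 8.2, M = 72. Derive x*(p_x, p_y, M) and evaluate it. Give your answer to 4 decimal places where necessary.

x* = 4.0179

Numerically y/x = 1.209717, so x* = 72/(8 + 8.2·1.209717) = 4.0179.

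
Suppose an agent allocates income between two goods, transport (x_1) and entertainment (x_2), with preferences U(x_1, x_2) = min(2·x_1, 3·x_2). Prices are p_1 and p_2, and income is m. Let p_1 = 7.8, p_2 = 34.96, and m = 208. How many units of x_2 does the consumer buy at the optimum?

x_2* = 4.4578

Demand: x_1*(p_1,p_2,m) = 3·m/(3·p_1 + 2·p_2), x_2* = 2·m/(3·p_1 + 2·p_2).
Here 3·7.8 + 2·34.96 = 93.32, giving x_2* = 4.4578.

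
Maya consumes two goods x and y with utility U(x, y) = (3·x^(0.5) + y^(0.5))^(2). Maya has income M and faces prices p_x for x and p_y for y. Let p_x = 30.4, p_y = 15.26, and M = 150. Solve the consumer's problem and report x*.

MU_x ∝ 3·x^(-0.5), MU_y ∝ y^(-0.5), so MRS = 3·(y/x)^(0.5) = p_x/p_y.
Hence y/x = ((1/3)·p_x/p_y)^(1/(0.5)), i.e. raised to the 2 power.
With the ratio pinned down, the budget gives x* = M/(p_x + p_y·(y/x)) and y* = (y/x)·x*.
Numerically y/x = 0.440956, so x* = 150/(30.4 + 15.26·0.440956) = 4.04.

x* = 4.04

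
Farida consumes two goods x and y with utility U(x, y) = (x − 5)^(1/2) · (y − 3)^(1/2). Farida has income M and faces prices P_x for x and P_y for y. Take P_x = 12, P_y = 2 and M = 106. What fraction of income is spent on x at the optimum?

share on x = 0.7547

Discretionary income = 106 − 5·12 − 3·2 = 40; x* = 5 + 0.5·40/12 = 6.6667; y* = 3 + 0.5·40/2 = 13.
Expenditure on x: 12·6.6667 = 80; share = 0.7547.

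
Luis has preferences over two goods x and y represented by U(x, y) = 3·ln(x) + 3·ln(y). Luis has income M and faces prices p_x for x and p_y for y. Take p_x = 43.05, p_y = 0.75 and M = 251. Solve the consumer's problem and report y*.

MU_x/MU_y = (3·y)/(3·x); tangency sets this equal to p_x/p_y.
Rearranging, p_y·y = p_x·x. Substituting into the budget gives p_x·x·(1 + 1) = M.
Demand: x*(p_x,p_y,M) = 0.5·M/p_x and y* = 0.5·M/p_y.
At p_x=43.05, p_y=0.75, M=251: y* = 0.5·251/0.75 = 167.3333.

y* = 167.3333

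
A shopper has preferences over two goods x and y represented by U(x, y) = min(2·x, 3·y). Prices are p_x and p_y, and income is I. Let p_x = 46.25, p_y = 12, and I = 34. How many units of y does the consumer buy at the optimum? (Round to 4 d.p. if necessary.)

y* = 0.4178

Leontief preferences: the optimum is at the kink where x/3 = y/2, i.e. y = (2/3)·x.
Budget: p_x·x + p_y·(2/3)·x = I, so (3·p_x + 2·p_y)·x = 3·I.
Demand: x*(p_x,p_y,I) = 3·I/(3·p_x + 2·p_y), y* = 2·I/(3·p_x + 2·p_y).
Here 3·46.25 + 2·12 = 162.75, giving y* = 0.4178.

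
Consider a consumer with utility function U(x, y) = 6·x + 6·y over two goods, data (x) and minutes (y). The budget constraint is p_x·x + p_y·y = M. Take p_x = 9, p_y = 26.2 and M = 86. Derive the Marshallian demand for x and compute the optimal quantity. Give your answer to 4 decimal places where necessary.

x* = 9.5556

x gives more utility per dollar, so spend all income on x: x* = M/p_x, y* = 0.
Numerically: x* = 9.5556, y* = 0.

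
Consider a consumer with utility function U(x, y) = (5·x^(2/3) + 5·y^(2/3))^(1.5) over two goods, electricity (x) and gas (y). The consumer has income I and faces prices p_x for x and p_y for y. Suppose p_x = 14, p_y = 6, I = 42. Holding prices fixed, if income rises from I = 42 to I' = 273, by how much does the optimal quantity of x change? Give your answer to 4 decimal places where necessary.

Numerically y/x = 12.703704, so x* = 42/(14 + 6·12.703704) = 0.4655.
At I' = 273: x* = 3.0259. Change: 3.0259 − 0.4655 = 2.5603.

Δx* = 2.5603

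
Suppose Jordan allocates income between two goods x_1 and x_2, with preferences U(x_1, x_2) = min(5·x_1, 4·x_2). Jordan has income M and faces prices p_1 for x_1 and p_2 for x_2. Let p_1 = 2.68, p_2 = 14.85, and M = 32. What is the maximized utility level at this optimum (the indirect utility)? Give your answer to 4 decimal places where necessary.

V = 7.5321

With perfect complements, no substitution: consume in ratio x_1:x_2 = 4:5.
Budget: p_1·x_1 + p_2·(5/4)·x_1 = M, so (4·p_1 + 5·p_2)·x_1 = 4·M.
Demand: x_1*(p_1,p_2,M) = 4·M/(4·p_1 + 5·p_2), x_2* = 5·M/(4·p_1 + 5·p_2).
Here 4·2.68 + 5·14.85 = 84.97, giving x_1* = 1.5064 and x_2* = 1.883.
Utility at the optimum: U(1.5064, 1.883) = 7.5321.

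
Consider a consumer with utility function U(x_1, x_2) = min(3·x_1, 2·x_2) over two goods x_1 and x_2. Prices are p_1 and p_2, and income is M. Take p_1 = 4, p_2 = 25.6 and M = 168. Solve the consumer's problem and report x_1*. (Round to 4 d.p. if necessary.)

Leontief preferences: the optimum is at the kink where x_1/2 = x_2/3, i.e. x_2 = (3/2)·x_1.
Budget: p_1·x_1 + p_2·(3/2)·x_1 = M, so (2·p_1 + 3·p_2)·x_1 = 2·M.
Demand: x_1*(p_1,p_2,M) = 2·M/(2·p_1 + 3·p_2), x_2* = 3·M/(2·p_1 + 3·p_2).
Here 2·4 + 3·25.6 = 84.8, giving x_1* = 3.9623.

x_1* = 3.9623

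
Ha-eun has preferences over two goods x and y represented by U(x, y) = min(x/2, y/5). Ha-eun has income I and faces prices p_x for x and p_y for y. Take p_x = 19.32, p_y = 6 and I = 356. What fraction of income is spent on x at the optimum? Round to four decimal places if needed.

Leontief preferences: the optimum is at the kink where x/2 = y/5, i.e. y = (5/2)·x.
Budget: p_x·x + p_y·(5/2)·x = I, so (2·p_x + 5·p_y)·x = 2·I.
Demand: x*(p_x,p_y,I) = 2·I/(2·p_x + 5·p_y), y* = 5·I/(2·p_x + 5·p_y).
Here 2·19.32 + 5·6 = 68.64, giving x* = 10.373 and y* = 25.9324.
Expenditure on x: 19.32·10.373 = 200.4056; share = 0.5629.

share on x = 0.5629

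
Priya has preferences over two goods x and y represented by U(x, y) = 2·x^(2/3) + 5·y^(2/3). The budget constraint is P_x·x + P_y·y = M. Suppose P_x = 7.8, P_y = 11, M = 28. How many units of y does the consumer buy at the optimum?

y* = 2.258

From the CES first-order condition, (2/5)·(y/x)^(1/3) = P_x/P_y.
Solve for the ratio: y/x = [(5/2)·P_x/P_y]^(3).
Substitute y = (y/x)·x into the budget: x* = M/(P_x + P_y·(y/x)).
Numerically y/x = 5.570905, so x* = 28/(7.8 + 11·5.570905) = 0.4053 and y* = 5.570905·0.4053 = 2.258.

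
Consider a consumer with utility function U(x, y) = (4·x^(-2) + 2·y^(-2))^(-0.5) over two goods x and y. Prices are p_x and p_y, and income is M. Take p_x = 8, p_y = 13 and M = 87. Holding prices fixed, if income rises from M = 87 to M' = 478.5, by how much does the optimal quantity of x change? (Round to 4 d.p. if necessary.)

Δx* = 23.3364

From the CES first-order condition, 2·(y/x)^(3) = p_x/p_y.
Solve for the ratio: y/x = [(1/2)·p_x/p_y]^(1/3).
With the ratio pinned down, the budget gives x* = M/(p_x + p_y·(y/x)) and y* = (y/x)·x*.
Numerically y/x = 0.675106, so x* = 87/(8 + 13·0.675106) = 5.1859.
At M' = 478.5: x* = 28.5222. Change: 28.5222 − 5.1859 = 23.3364.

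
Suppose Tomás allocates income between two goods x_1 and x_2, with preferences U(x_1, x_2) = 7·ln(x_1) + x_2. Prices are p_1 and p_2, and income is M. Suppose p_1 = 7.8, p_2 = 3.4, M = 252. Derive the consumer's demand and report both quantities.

x_1* = 3.0513, x_2* = 67.1176

MU_x_1 = 7/x_1, MU_x_2 = 1. Tangency: 7/x_1 = p_1/p_2.
So x_1*(p_1,p_2) = 7·p_2/p_1, independent of income; and x_2* = (M − 7·p_2)/p_2.
At the given prices: x_1* = 7·3.4/7.8 = 3.0513, and x_2* = 67.1176.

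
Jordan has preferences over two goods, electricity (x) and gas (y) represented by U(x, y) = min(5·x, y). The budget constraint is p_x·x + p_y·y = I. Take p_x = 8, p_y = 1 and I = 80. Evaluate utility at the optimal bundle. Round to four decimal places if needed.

V = 30.7692

With perfect complements, no substitution: consume in ratio x:y = 1:5.
Budget: p_x·x + p_y·5·x = I, so (p_x + 5·p_y)·x = I.
Demand: x*(p_x,p_y,I) = I/(p_x + 5·p_y), y* = 5·I/(p_x + 5·p_y).
Here 8 + 5·1 = 13, giving x* = 6.1538 and y* = 30.7692.
Utility at the optimum: U(6.1538, 30.7692) = 30.7692.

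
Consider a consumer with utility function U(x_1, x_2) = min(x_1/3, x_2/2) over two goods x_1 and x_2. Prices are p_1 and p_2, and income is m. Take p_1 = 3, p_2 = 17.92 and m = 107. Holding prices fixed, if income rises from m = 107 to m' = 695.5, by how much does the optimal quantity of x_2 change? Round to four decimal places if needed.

Δx_2* = 26.2489

Leontief preferences: the optimum is at the kink where x_1/3 = x_2/2, i.e. x_2 = (2/3)·x_1.
Budget: p_1·x_1 + p_2·(2/3)·x_1 = m, so (3·p_1 + 2·p_2)·x_1 = 3·m.
Demand: x_1*(p_1,p_2,m) = 3·m/(3·p_1 + 2·p_2), x_2* = 2·m/(3·p_1 + 2·p_2).
Here 3·3 + 2·17.92 = 44.84, giving x_2* = 4.7725.
At m' = 695.5: x_2* = 31.0214. Change: 31.0214 − 4.7725 = 26.2489.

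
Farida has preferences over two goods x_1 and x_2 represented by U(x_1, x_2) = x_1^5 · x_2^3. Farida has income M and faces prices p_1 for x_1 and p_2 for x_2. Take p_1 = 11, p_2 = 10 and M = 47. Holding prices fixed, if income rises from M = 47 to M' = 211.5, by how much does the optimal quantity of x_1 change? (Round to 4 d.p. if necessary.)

Δx_1* = 9.3466

The MRS is (5/3)·x_2/x_1. Set MRS = p_1/p_2.
Rearranging, p_2·x_2 = (3/5)·p_1·x_1. Substituting into the budget gives p_1·x_1·(1 + (3/5)) = M.
Demand: x_1*(p_1,p_2,M) = 0.625·M/p_1 and x_2* = 0.375·M/p_2.
At p_1=11, p_2=10, M=47: x_1* = 0.625·47/11 = 2.6705.
At M' = 211.5: x_1* = 12.017. Change: 12.017 − 2.6705 = 9.3466.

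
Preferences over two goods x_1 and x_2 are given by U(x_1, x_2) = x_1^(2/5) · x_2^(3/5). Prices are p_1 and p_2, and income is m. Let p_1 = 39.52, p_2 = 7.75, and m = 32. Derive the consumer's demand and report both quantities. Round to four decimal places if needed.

Tangency: MRS = (2/3)·x_2/x_1 = p_1/p_2.
Rearranging, p_2·x_2 = (3/2)·p_1·x_1. Substituting into the budget gives p_1·x_1·(1 + (3/2)) = m.
Demand: x_1*(p_1,p_2,m) = 0.4·m/p_1 and x_2* = 0.6·m/p_2.
At p_1=39.52, p_2=7.75, m=32: x_1* = 0.4·32/39.52 = 0.3239, x_2* = 2.4774.

x_1* = 0.3239, x_2* = 2.4774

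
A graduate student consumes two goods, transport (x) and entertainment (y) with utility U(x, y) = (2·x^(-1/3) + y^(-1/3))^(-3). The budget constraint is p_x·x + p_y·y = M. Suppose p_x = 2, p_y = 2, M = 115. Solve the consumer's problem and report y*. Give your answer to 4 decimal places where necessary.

MU_x ∝ 2·x^(-4/3), MU_y ∝ y^(-4/3), so MRS = 2·(y/x)^(4/3) = p_x/p_y.
Solve for the ratio: y/x = [(1/2)·p_x/p_y]^(0.75).
With the ratio pinned down, the budget gives x* = M/(p_x + p_y·(y/x)) and y* = (y/x)·x*.
Numerically y/x = 0.594604, so x* = 115/(2 + 2·0.594604) = 36.0591 and y* = 0.594604·36.0591 = 21.4409.

y* = 21.4409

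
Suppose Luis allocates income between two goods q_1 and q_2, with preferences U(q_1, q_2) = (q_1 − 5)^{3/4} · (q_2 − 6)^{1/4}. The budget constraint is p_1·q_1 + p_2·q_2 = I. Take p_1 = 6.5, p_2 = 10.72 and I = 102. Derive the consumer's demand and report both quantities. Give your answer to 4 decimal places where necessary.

q_1* = 5.5977, q_2* = 6.1208

MRS = 3·(q_2−6)/(q_1−5). Tangency with p_1/p_2 gives q_2−6 = (1/3)·(p_1/p_2)·(q_1−5).
Substituting into the budget: q_1* = 5 + 0.75·(I − 5·p_1 − 6·p_2)/p_1, and q_2* = 6 + 0.25·(…)/p_2.
Discretionary income = 102 − 5·6.5 − 6·10.72 = 5.18; q_1* = 5 + 0.75·5.18/6.5 = 5.5977; q_2* = 6 + 0.25·5.18/10.72 = 6.1208.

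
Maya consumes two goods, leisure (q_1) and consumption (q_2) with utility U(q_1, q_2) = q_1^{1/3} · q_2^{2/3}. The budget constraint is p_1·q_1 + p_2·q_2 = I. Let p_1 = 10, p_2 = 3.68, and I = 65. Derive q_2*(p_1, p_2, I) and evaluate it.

q_2* = 11.7754

MU_q_1/MU_q_2 = (1/3·q_2)/(2/3·q_1); tangency sets this equal to p_1/p_2.
Rearranging, p_2·q_2 = 2·p_1·q_1. Substituting into the budget gives p_1·q_1·(1 + 2) = I.
Demand: q_1*(p_1,p_2,I) = 1/3·I/p_1 and q_2* = 2/3·I/p_2.
At p_1=10, p_2=3.68, I=65: q_2* = 2/3·65/3.68 = 11.7754.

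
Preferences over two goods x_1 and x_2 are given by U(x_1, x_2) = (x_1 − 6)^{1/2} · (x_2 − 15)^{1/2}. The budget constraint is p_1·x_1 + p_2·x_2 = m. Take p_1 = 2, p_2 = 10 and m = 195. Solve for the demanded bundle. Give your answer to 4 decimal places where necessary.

x_1* = 14.25, x_2* = 16.65

Discretionary income = 195 − 6·2 − 15·10 = 33; x_1* = 6 + 0.5·33/2 = 14.25; x_2* = 15 + 0.5·33/10 = 16.65.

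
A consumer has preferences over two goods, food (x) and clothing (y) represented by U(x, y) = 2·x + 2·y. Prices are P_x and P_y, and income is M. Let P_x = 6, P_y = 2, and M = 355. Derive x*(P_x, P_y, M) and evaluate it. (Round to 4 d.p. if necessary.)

x* = 0

Linear utility — the consumer picks whichever good has higher MU/price: 2/6 = 0.3333 vs 2/2 = 1.
y gives more utility per dollar, so spend all income on y: y* = M/P_y, x* = 0.
Numerically: x* = 0, y* = 177.5.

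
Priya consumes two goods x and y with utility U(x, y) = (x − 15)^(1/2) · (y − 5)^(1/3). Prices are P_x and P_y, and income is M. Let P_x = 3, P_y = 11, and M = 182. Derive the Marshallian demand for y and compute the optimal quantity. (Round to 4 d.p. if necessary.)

Let x' = x−15, y' = y−5. MRS = (3/2)·y'/x' = P_x/P_y.
After buying the subsistence bundle (15, 5), a share 0.6 of the remaining income goes to x: x* = 15 + 0.6·(M − 15P_x − 5P_y)/P_x.
Discretionary income = 182 − 15·3 − 5·11 = 82; y* = 5 + 0.4·82/11 = 7.9818.

y* = 7.9818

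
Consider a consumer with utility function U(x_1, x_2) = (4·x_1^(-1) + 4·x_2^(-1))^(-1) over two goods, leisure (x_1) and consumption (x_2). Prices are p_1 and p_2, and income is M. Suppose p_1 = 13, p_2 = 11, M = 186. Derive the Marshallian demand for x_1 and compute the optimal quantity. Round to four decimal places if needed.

x_1* = 7.4524

MRS = MU_x_1/MU_x_2 = (x_2/x_1)^(2). Set equal to p_1/p_2.
Hence x_2/x_1 = (p_1/p_2)^(1/(2)), i.e. raised to the 0.5 power.
With the ratio pinned down, the budget gives x_1* = M/(p_1 + p_2·(x_2/x_1)) and x_2* = (x_2/x_1)·x_1*.
Numerically x_2/x_1 = 1.087115, so x_1* = 186/(13 + 11·1.087115) = 7.4524.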